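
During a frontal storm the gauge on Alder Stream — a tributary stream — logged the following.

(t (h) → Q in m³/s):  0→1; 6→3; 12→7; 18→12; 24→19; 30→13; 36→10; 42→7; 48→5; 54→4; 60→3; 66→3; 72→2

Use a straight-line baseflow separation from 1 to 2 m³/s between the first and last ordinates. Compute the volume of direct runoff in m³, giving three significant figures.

V ≈ 1.50 × 10^6 m³

Direct-runoff ordinates (Q − Q_b): 0.00, 1.92, 5.83, 10.75, 17.67, 11.58, 8.50, 5.42, 3.33, 2.25, 1.17, 1.08, 0.00 m³/s.
ΣQ_DR = 69.50 m³/s.
With Δt = 6 h = 21600 s, V = ΣQ_DR · Δt = 69.50 × 21600 = 1.50 × 10^6 m³.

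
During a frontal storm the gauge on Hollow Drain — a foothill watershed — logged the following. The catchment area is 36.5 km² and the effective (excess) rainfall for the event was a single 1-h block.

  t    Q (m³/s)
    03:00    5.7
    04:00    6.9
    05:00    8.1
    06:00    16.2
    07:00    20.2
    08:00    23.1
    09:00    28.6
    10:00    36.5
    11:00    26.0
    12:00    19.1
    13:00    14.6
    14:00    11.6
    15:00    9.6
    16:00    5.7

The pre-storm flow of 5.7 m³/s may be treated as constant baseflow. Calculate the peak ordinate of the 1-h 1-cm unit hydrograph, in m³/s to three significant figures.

Direct runoff: 0.0, 1.2, 2.4, 10.5, 14.5, 17.4, 22.9, 30.8, 20.3, 13.4, 8.9, 5.9, 3.9, 0.0 m³/s; ΣQ_DR = 152.1 m³/s, peak = 30.8 m³/s.
Runoff depth d = ΣQ_DR·Δt / A = 152.1 × 3600 / (36.5 km²) = 15.00 mm.
The 1-cm UH is the DRH scaled by (10 mm)/d, so U_p = 30.8 × 10/15.00 = 20.5 m³/s.

U_p ≈ 20.5 m³/s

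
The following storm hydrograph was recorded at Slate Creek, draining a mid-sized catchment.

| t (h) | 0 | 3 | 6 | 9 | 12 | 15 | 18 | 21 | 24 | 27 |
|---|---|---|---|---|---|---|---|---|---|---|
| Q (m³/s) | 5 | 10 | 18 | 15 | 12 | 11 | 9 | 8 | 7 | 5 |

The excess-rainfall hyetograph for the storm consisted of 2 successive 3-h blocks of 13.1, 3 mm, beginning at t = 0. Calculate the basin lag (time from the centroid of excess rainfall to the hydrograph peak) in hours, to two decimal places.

t_L ≈ 3.94 h

Centroid of excess rainfall: t_c = Σ P_i·t̄_i / ΣP_i = 2.0590 h (block centres at 1.5, 4.5 h).
Hydrograph peak occurs at t = 6 h, so basin lag t_L = 6 − 2.0590 = 3.94 h.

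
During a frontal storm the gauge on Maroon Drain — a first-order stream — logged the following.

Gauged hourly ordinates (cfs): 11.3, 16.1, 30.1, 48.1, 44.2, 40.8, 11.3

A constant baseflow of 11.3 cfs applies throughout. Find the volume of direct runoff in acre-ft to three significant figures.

Direct-runoff ordinates (Q − Q_b): 0.0, 4.8, 18.8, 36.8, 32.9, 29.5, 0.0 cfs.
ΣQ_DR = 122.8 cfs.
With Δt = 1 h = 3600 s, V = ΣQ_DR · Δt = 122.8 × 3600 = 4.42 × 10^5 ft³ = 10.1 acre-ft.

V ≈ 10.1 acre-ft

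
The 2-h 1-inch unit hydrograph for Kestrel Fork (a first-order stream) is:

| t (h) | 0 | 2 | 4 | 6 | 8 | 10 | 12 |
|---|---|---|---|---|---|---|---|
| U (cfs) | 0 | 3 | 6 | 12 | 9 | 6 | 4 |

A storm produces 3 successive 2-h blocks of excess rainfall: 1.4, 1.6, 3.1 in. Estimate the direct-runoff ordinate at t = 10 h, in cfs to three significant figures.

By discrete convolution, Q_j = Σ (P_i / 1 in) · U_{j−i}.
At t = 10 h (j=5): Q = (1.4/1)·6 + (1.6/1)·9 + (3.1/1)·12 = 60.0 cfs.

Q ≈ 60.0 cfs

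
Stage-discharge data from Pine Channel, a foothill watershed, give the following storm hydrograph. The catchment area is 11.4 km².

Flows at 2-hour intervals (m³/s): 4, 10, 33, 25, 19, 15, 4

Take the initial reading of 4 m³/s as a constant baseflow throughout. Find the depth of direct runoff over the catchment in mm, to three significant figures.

Direct runoff: 0.0, 6.0, 29.0, 21.0, 15.0, 11.0, 0.0 m³/s; ΣQ_DR = 82.00 m³/s.
V = ΣQ_DR · Δt = 82.00 × 7200 s = 5.904 × 10^5 m³.
Over A = 11.4 km², depth = V / A = 51.8 mm.

d ≈ 51.8 mm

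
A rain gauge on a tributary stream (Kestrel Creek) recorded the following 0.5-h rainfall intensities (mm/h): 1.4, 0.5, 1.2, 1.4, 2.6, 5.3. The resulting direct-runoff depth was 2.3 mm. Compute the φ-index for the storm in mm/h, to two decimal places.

Only the 2 blocks with intensity above φ contribute runoff: 2.6, 5.3 mm/h.
Σ(I−φ)·Δt = d  ⇒  (2.6+5.3 − 2φ)·0.5 = 2.3
φ = (7.900 − 2.3/0.5) / 2 = 1.65 mm/h.

φ ≈ 1.65 mm/h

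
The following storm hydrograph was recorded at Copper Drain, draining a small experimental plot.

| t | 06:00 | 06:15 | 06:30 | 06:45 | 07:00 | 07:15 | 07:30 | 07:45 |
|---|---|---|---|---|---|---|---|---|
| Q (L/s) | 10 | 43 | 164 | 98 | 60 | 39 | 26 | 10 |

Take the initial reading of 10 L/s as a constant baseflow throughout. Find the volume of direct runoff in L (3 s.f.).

V ≈ 3.33 × 10^5 L

Direct-runoff ordinates (Q − Q_b): 0.0, 33.0, 154.0, 88.0, 50.0, 29.0, 16.0, 0.0 L/s.
ΣQ_DR = 370.0 L/s.
With Δt = 0.25 h = 900 s, V = ΣQ_DR · Δt = 370.0 × 900 = 3.33 × 10^5 L.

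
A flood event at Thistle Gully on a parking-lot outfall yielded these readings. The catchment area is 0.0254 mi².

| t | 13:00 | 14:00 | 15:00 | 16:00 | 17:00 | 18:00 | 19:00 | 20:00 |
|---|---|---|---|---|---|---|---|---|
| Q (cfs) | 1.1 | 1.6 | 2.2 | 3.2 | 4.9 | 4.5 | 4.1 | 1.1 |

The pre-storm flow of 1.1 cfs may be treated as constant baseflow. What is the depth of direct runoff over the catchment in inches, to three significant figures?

Direct runoff: 0.0, 0.5, 1.1, 2.1, 3.8, 3.4, 3.0, 0.0 cfs; ΣQ_DR = 13.90 cfs.
V = ΣQ_DR · Δt = 13.90 × 3600 s = 50040 ft³.
Over A = 0.0254 mi², depth = V / A = 0.848 in.

d ≈ 0.848 in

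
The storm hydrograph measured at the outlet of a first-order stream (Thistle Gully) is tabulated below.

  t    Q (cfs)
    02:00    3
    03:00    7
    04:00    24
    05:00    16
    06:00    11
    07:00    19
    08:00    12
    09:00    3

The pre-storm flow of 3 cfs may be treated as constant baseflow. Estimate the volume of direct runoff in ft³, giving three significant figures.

V ≈ 2.56 × 10^5 ft³

Direct-runoff ordinates (Q − Q_b): 0.0, 4.0, 21.0, 13.0, 8.0, 16.0, 9.0, 0.0 cfs.
ΣQ_DR = 71.00 cfs.
With Δt = 1 h = 3600 s, V = ΣQ_DR · Δt = 71.00 × 3600 = 2.56 × 10^5 ft³.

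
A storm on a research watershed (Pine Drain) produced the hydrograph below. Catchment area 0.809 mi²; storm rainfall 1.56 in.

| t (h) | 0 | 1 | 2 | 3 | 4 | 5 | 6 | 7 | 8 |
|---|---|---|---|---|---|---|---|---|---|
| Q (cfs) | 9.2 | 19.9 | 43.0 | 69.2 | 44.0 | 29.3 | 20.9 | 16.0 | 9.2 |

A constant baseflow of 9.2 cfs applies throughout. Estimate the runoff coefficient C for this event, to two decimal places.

C ≈ 0.22

ΣQ_DR = 177.9 cfs; V = ΣQ_DR·Δt = 6.404 × 10^5 ft³.
Runoff depth d = V / A = 0.3408 in.
C = d / P = 0.3408 / 1.56 = 0.22.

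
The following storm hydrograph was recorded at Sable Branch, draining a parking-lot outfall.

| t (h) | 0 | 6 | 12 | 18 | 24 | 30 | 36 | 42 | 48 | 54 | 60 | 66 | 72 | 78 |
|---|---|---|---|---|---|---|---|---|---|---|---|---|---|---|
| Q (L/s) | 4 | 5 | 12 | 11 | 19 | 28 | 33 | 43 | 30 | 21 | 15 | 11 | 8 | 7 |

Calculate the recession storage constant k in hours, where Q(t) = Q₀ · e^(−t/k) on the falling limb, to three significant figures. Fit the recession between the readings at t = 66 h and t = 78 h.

On the falling limb, Q drops from 11 to 7 L/s between t = 66 h and t = 78 h (Δt = 12 h).
k = −Δt / ln(Q₂/Q₁) = −12 / ln(7/11) = 26.5 h.

k ≈ 26.5 h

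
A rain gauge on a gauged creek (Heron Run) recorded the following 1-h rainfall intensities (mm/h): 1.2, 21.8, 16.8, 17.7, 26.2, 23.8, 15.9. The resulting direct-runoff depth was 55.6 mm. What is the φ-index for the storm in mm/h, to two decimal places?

φ ≈ 11.10 mm/h

Only the 6 blocks with intensity above φ contribute runoff: 21.8, 16.8, 17.7, 26.2, 23.8, 15.9 mm/h.
Σ(I−φ)·Δt = d  ⇒  (21.8+16.8+17.7+26.2+23.8+15.9 − 6φ)·1 = 55.6
φ = (122.2 − 55.6/1) / 6 = 11.10 mm/h.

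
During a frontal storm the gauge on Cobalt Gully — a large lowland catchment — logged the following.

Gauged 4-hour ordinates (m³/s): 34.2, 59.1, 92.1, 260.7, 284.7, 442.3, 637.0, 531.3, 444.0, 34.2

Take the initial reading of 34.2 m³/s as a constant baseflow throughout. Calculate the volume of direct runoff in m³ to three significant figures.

V ≈ 3.57 × 10^7 m³

Direct-runoff ordinates (Q − Q_b): 0.0, 24.9, 57.9, 226.5, 250.5, 408.1, 602.8, 497.1, 409.8, 0.0 m³/s.
ΣQ_DR = 2478 m³/s.
With Δt = 4 h = 14400 s, V = ΣQ_DR · Δt = 2478 × 14400 = 3.57 × 10^7 m³.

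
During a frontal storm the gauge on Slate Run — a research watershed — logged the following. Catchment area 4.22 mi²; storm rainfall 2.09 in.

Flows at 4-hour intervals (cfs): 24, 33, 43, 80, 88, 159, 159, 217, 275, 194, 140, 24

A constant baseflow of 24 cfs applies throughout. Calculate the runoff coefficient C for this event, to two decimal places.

C ≈ 0.81

ΣQ_DR = 1148 cfs; V = ΣQ_DR·Δt = 1.653 × 10^7 ft³.
Runoff depth d = V / A = 1.686 in.
C = d / P = 1.686 / 2.09 = 0.81.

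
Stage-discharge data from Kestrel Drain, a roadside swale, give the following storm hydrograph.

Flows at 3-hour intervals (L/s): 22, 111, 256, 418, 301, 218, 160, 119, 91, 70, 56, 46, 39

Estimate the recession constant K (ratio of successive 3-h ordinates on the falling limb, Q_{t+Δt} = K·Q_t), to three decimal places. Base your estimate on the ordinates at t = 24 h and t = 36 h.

K ≈ 0.809

Using the recession-limb readings at t = 24 h and t = 36 h: Q falls from 91 to 39 L/s over 4 intervals.
K = (Q₂/Q₁)^(1/4) = (39/91)^(1/4) = 0.809.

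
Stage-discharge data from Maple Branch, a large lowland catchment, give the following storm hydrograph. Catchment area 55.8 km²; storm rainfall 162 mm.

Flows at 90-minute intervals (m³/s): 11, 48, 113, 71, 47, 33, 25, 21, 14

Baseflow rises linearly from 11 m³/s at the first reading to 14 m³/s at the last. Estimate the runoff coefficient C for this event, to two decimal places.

ΣQ_DR = 270.5 m³/s; V = ΣQ_DR·Δt = 1.461 × 10^6 m³.
Runoff depth d = V / A = 26.18 mm.
C = d / P = 26.18 / 162 = 0.16.

C ≈ 0.16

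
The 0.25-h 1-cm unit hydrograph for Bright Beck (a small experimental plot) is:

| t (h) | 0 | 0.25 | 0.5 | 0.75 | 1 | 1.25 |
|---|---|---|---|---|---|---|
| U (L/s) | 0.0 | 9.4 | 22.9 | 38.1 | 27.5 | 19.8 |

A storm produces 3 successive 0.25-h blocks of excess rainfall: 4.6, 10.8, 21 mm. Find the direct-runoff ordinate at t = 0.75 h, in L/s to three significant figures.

By discrete convolution, Q_j = Σ (P_i / 10 mm) · U_{j−i}.
At t = 0.75 h (j=3): Q = (4.6/10)·38.1 + (10.8/10)·22.9 + (21/10)·9.4 = 62.0 L/s.

Q ≈ 62.0 L/s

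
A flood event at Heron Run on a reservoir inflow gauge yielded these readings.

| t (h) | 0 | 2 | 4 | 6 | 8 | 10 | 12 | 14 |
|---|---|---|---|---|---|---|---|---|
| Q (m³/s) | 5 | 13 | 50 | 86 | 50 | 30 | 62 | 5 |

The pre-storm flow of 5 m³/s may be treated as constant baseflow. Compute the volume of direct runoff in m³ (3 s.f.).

V ≈ 1.88 × 10^6 m³

Direct-runoff ordinates (Q − Q_b): 0.0, 8.0, 45.0, 81.0, 45.0, 25.0, 57.0, 0.0 m³/s.
ΣQ_DR = 261.0 m³/s.
With Δt = 2 h = 7200 s, V = ΣQ_DR · Δt = 261.0 × 7200 = 1.88 × 10^6 m³.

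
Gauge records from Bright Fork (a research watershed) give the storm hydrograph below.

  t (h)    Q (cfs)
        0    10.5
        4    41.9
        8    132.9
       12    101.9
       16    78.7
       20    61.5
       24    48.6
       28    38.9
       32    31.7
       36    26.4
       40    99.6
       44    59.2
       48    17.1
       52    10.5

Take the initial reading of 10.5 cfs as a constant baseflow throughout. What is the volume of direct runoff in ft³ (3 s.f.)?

Direct-runoff ordinates (Q − Q_b): 0.0, 31.4, 122.4, 91.4, 68.2, 51.0, 38.1, 28.4, 21.2, 15.9, 89.1, 48.7, 6.6, 0.0 cfs.
ΣQ_DR = 612.4 cfs.
With Δt = 4 h = 14400 s, V = ΣQ_DR · Δt = 612.4 × 14400 = 8.82 × 10^6 ft³.

V ≈ 8.82 × 10^6 ft³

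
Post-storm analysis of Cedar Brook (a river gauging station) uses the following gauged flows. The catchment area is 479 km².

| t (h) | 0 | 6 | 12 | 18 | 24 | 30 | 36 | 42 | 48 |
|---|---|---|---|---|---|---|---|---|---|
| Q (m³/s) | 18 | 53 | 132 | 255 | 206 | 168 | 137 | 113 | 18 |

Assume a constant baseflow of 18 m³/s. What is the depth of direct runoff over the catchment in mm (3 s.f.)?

Direct runoff: 0.0, 35.0, 114.0, 237.0, 188.0, 150.0, 119.0, 95.0, 0.0 m³/s; ΣQ_DR = 938.0 m³/s.
V = ΣQ_DR · Δt = 938.0 × 21600 s = 2.026 × 10^7 m³.
Over A = 479 km², depth = V / A = 42.3 mm.

d ≈ 42.3 mm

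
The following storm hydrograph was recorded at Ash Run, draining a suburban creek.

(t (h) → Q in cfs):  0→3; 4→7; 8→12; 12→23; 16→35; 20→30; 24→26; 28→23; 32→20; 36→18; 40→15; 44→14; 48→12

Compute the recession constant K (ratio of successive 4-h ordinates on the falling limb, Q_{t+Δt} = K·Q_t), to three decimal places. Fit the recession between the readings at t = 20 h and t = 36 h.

Using the recession-limb readings at t = 20 h and t = 36 h: Q falls from 30 to 18 cfs over 4 intervals.
K = (Q₂/Q₁)^(1/4) = (18/30)^(1/4) = 0.880.

K ≈ 0.880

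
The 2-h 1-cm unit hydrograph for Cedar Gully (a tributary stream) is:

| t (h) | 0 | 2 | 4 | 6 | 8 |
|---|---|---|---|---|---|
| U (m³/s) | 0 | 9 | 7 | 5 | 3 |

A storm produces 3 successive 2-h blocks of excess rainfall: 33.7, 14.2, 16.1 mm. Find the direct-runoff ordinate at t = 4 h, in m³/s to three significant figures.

Q ≈ 36.4 m³/s

By discrete convolution, Q_j = Σ (P_i / 10 mm) · U_{j−i}.
At t = 4 h (j=2): Q = (33.7/10)·7 + (14.2/10)·9 + (16.1/10)·0 = 36.4 m³/s.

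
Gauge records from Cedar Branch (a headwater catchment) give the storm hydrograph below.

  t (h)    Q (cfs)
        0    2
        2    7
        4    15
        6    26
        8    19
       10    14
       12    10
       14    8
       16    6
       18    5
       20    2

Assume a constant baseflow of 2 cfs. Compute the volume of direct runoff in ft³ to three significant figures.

V ≈ 6.62 × 10^5 ft³

Direct-runoff ordinates (Q − Q_b): 0.0, 5.0, 13.0, 24.0, 17.0, 12.0, 8.0, 6.0, 4.0, 3.0, 0.0 cfs.
ΣQ_DR = 92.00 cfs.
With Δt = 2 h = 7200 s, V = ΣQ_DR · Δt = 92.00 × 7200 = 6.62 × 10^5 ft³.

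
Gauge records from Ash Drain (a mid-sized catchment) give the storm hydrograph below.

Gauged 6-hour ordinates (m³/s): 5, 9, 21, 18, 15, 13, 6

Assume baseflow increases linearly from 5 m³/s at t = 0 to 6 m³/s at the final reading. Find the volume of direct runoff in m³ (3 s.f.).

V ≈ 1.05 × 10^6 m³

Direct-runoff ordinates (Q − Q_b): 0.00, 3.83, 15.67, 12.50, 9.33, 7.17, 0.00 m³/s.
ΣQ_DR = 48.50 m³/s.
With Δt = 6 h = 21600 s, V = ΣQ_DR · Δt = 48.50 × 21600 = 1.05 × 10^6 m³.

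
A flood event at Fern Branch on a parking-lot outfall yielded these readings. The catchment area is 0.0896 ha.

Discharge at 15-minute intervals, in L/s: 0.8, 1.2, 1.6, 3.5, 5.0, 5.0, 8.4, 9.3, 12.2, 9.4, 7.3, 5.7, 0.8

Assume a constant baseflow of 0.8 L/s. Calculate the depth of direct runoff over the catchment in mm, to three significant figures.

Direct runoff: 0.0, 0.4, 0.8, 2.7, 4.2, 4.2, 7.6, 8.5, 11.4, 8.6, 6.5, 4.9, 0.0 L/s; ΣQ_DR = 59.80 L/s.
V = ΣQ_DR · Δt = 59.80 × 900 s = 53820 L.
Over A = 0.0896 ha, depth = V / A = 60.1 mm.

d ≈ 60.1 mm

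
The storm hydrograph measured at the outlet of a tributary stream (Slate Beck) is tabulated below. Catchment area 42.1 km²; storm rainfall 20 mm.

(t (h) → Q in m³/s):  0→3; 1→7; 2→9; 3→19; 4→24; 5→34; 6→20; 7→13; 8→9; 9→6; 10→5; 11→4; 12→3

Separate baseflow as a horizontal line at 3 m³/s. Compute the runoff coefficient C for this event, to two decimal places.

ΣQ_DR = 117.0 m³/s; V = ΣQ_DR·Δt = 4.212 × 10^5 m³.
Runoff depth d = V / A = 10.00 mm.
C = d / P = 10.00 / 20 = 0.50.

C ≈ 0.50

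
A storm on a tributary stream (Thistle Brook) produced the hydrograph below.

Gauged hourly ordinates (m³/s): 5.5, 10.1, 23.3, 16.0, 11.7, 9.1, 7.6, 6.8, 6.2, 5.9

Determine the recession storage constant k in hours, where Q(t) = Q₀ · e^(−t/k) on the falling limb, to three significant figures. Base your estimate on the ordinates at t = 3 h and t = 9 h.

On the falling limb, Q drops from 16.0 to 5.9 m³/s between t = 3 h and t = 9 h (Δt = 6 h).
k = −Δt / ln(Q₂/Q₁) = −6 / ln(5.9/16.0) = 6.01 h.

k ≈ 6.01 h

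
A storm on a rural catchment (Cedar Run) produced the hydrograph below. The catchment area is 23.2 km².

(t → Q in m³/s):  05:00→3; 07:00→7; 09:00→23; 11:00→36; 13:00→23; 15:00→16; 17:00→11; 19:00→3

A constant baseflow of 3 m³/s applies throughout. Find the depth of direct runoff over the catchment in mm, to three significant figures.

Direct runoff: 0.0, 4.0, 20.0, 33.0, 20.0, 13.0, 8.0, 0.0 m³/s; ΣQ_DR = 98.00 m³/s.
V = ΣQ_DR · Δt = 98.00 × 7200 s = 7.056 × 10^5 m³.
Over A = 23.2 km², depth = V / A = 30.4 mm.

d ≈ 30.4 mm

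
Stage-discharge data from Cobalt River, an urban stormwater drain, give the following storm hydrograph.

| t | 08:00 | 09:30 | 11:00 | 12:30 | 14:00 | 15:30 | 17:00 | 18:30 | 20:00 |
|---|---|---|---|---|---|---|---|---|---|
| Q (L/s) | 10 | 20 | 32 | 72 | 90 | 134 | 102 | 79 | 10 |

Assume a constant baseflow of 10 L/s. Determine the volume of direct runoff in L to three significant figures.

Direct-runoff ordinates (Q − Q_b): 0.0, 10.0, 22.0, 62.0, 80.0, 124.0, 92.0, 69.0, 0.0 L/s.
ΣQ_DR = 459.0 L/s.
With Δt = 1.5 h = 5400 s, V = ΣQ_DR · Δt = 459.0 × 5400 = 2.48 × 10^6 L.

V ≈ 2.48 × 10^6 L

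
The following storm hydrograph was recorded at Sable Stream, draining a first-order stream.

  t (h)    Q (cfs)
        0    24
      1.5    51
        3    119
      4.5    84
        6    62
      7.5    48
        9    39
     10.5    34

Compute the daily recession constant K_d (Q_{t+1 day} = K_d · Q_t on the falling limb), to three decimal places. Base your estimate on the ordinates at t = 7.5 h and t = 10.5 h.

K_d ≈ 0.063

Between t = 7.5 h and t = 10.5 h the flow falls from 48 to 34 cfs over 2×1.5 h = 3 h.
Per-interval ratio K = (34/48)^(1/2) = 0.8416; K_d = K^(24/1.5) = 0.063.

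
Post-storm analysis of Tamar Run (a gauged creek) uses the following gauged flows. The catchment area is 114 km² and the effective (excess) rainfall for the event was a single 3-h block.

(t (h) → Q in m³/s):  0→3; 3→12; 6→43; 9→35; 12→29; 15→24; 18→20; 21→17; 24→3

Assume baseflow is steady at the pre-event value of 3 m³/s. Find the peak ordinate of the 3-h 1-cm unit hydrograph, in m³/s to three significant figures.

Direct runoff: 0.0, 9.0, 40.0, 32.0, 26.0, 21.0, 17.0, 14.0, 0.0 m³/s; ΣQ_DR = 159.0 m³/s, peak = 40.0 m³/s.
Runoff depth d = ΣQ_DR·Δt / A = 159.0 × 10800 / (114 km²) = 15.06 mm.
The 1-cm UH is the DRH scaled by (10 mm)/d, so U_p = 40.0 × 10/15.06 = 26.6 m³/s.

U_p ≈ 26.6 m³/s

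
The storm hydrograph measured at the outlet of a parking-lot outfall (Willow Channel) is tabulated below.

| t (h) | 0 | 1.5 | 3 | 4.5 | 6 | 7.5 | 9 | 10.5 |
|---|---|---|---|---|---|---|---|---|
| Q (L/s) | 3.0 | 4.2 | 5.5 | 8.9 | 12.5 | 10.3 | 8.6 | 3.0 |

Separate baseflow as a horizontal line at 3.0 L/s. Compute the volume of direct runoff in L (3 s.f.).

Direct-runoff ordinates (Q − Q_b): 0.0, 1.2, 2.5, 5.9, 9.5, 7.3, 5.6, 0.0 L/s.
ΣQ_DR = 32.00 L/s.
With Δt = 1.5 h = 5400 s, V = ΣQ_DR · Δt = 32.00 × 5400 = 1.73 × 10^5 L.

V ≈ 1.73 × 10^5 L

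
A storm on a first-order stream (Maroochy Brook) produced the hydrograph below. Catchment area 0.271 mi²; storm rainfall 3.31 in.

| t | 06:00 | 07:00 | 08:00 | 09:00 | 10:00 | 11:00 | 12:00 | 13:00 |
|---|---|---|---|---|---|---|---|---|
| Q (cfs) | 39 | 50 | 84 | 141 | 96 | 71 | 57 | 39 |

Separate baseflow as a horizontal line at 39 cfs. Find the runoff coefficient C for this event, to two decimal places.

ΣQ_DR = 265.0 cfs; V = ΣQ_DR·Δt = 9.540 × 10^5 ft³.
Runoff depth d = V / A = 1.515 in.
C = d / P = 1.515 / 3.31 = 0.46.

C ≈ 0.46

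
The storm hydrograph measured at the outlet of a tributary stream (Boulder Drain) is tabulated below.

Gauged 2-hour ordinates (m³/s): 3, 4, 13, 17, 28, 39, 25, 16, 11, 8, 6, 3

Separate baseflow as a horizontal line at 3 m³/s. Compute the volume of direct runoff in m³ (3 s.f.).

V ≈ 9.86 × 10^5 m³

Direct-runoff ordinates (Q − Q_b): 0.0, 1.0, 10.0, 14.0, 25.0, 36.0, 22.0, 13.0, 8.0, 5.0, 3.0, 0.0 m³/s.
ΣQ_DR = 137.0 m³/s.
With Δt = 2 h = 7200 s, V = ΣQ_DR · Δt = 137.0 × 7200 = 9.86 × 10^5 m³.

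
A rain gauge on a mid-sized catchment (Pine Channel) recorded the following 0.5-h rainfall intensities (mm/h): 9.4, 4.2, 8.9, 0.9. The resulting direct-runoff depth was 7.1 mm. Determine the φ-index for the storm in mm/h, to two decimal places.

Only the 3 blocks with intensity above φ contribute runoff: 9.4, 4.2, 8.9 mm/h.
Σ(I−φ)·Δt = d  ⇒  (9.4+4.2+8.9 − 3φ)·0.5 = 7.1
φ = (22.50 − 7.1/0.5) / 3 = 2.77 mm/h.

φ ≈ 2.77 mm/h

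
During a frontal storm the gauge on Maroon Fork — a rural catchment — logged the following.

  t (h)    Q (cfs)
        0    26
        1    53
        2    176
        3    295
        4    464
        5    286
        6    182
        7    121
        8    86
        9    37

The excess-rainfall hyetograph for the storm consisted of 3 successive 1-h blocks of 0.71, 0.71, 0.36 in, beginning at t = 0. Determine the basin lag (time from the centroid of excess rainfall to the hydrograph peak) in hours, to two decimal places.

Centroid of excess rainfall: t_c = Σ P_i·t̄_i / ΣP_i = 1.3034 h (block centres at 0.5, 1.5, 2.5 h).
Hydrograph peak occurs at t = 4 h, so basin lag t_L = 4 − 1.3034 = 2.70 h.

t_L ≈ 2.70 h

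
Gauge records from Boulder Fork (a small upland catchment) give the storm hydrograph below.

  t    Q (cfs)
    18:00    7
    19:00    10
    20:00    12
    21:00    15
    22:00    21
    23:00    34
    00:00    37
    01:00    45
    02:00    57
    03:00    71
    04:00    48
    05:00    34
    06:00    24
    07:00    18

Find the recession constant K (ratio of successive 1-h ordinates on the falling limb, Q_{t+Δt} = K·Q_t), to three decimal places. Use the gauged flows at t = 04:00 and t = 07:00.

K ≈ 0.721

Using the recession-limb readings at t = 04:00 and t = 07:00: Q falls from 48 to 18 cfs over 3 intervals.
K = (Q₂/Q₁)^(1/3) = (18/48)^(1/3) = 0.721.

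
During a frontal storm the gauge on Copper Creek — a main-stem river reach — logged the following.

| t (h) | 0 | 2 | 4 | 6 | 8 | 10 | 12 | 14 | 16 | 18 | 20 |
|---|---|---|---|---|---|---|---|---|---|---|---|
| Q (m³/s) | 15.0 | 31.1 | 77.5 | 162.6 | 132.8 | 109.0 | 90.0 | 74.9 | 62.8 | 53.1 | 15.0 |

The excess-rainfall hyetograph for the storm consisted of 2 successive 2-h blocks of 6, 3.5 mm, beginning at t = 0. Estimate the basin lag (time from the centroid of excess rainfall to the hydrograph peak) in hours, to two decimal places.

Centroid of excess rainfall: t_c = Σ P_i·t̄_i / ΣP_i = 1.7368 h (block centres at 1, 3 h).
Hydrograph peak occurs at t = 6 h, so basin lag t_L = 6 − 1.7368 = 4.26 h.

t_L ≈ 4.26 h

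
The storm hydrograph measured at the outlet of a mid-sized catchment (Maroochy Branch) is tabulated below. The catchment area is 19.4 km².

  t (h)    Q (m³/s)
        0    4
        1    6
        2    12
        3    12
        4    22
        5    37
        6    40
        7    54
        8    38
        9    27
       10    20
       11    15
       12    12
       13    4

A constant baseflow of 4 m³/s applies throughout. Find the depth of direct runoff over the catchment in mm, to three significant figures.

d ≈ 45.8 mm

Direct runoff: 0.0, 2.0, 8.0, 8.0, 18.0, 33.0, 36.0, 50.0, 34.0, 23.0, 16.0, 11.0, 8.0, 0.0 m³/s; ΣQ_DR = 247.0 m³/s.
V = ΣQ_DR · Δt = 247.0 × 3600 s = 8.892 × 10^5 m³.
Over A = 19.4 km², depth = V / A = 45.8 mm.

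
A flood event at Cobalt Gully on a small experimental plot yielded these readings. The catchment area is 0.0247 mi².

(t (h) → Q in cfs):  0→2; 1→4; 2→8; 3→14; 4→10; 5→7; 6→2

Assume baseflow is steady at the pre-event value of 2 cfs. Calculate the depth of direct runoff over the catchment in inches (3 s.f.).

Direct runoff: 0.0, 2.0, 6.0, 12.0, 8.0, 5.0, 0.0 cfs; ΣQ_DR = 33.00 cfs.
V = ΣQ_DR · Δt = 33.00 × 3600 s = 1.188 × 10^5 ft³.
Over A = 0.0247 mi², depth = V / A = 2.07 in.

d ≈ 2.07 in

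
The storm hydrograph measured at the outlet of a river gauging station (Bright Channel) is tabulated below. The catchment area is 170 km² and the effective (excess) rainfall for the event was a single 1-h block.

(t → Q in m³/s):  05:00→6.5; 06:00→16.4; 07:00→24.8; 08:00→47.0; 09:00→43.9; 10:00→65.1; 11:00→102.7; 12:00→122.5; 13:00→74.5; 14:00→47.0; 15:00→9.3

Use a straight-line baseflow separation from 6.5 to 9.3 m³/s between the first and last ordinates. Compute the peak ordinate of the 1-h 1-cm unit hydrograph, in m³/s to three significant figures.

U_p ≈ 114 m³/s

Direct runoff: 0.00, 9.62, 17.74, 39.66, 36.28, 57.20, 94.52, 114.04, 65.76, 37.98, 0.00 m³/s; ΣQ_DR = 472.8 m³/s, peak = 114.04 m³/s.
Runoff depth d = ΣQ_DR·Δt / A = 472.8 × 3600 / (170 km²) = 10.01 mm.
The 1-cm UH is the DRH scaled by (10 mm)/d, so U_p = 114.04 × 10/10.01 = 114 m³/s.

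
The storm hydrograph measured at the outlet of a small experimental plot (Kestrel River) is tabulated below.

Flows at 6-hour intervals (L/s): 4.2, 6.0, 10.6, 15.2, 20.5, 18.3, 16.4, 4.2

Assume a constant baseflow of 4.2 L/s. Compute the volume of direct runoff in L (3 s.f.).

Direct-runoff ordinates (Q − Q_b): 0.0, 1.8, 6.4, 11.0, 16.3, 14.1, 12.2, 0.0 L/s.
ΣQ_DR = 61.80 L/s.
With Δt = 6 h = 21600 s, V = ΣQ_DR · Δt = 61.80 × 21600 = 1.33 × 10^6 L.

V ≈ 1.33 × 10^6 L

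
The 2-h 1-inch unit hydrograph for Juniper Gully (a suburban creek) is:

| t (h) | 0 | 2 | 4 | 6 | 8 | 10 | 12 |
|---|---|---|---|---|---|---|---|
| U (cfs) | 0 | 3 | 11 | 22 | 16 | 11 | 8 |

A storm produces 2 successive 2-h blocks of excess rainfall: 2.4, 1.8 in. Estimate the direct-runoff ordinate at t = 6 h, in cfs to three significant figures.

Q ≈ 72.6 cfs

By discrete convolution, Q_j = Σ (P_i / 1 in) · U_{j−i}.
At t = 6 h (j=3): Q = (2.4/1)·22 + (1.8/1)·11 = 72.6 cfs.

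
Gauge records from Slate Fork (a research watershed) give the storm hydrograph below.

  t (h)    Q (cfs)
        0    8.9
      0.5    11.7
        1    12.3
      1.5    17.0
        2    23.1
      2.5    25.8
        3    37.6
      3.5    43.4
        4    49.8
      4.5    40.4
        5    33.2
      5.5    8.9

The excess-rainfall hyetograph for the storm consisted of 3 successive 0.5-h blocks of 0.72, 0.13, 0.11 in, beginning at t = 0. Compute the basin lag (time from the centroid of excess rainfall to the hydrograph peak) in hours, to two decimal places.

t_L ≈ 3.57 h

Centroid of excess rainfall: t_c = Σ P_i·t̄_i / ΣP_i = 0.4323 h (block centres at 0.25, 0.75, 1.25 h).
Hydrograph peak occurs at t = 4 h, so basin lag t_L = 4 − 0.4323 = 3.57 h.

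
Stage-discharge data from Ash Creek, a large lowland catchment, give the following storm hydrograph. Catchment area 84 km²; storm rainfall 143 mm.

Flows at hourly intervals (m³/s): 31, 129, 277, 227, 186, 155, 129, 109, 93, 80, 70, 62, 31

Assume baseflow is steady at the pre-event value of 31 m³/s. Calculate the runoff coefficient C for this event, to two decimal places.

ΣQ_DR = 1176 m³/s; V = ΣQ_DR·Δt = 4.234 × 10^6 m³.
Runoff depth d = V / A = 50.40 mm.
C = d / P = 50.40 / 143 = 0.35.

C ≈ 0.35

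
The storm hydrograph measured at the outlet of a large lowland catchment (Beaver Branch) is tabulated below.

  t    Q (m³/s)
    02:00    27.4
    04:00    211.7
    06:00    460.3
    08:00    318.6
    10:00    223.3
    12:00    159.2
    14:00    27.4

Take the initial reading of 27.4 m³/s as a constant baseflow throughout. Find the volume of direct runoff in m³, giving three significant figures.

V ≈ 8.90 × 10^6 m³

Direct-runoff ordinates (Q − Q_b): 0.0, 184.3, 432.9, 291.2, 195.9, 131.8, 0.0 m³/s.
ΣQ_DR = 1236 m³/s.
With Δt = 2 h = 7200 s, V = ΣQ_DR · Δt = 1236 × 7200 = 8.90 × 10^6 m³.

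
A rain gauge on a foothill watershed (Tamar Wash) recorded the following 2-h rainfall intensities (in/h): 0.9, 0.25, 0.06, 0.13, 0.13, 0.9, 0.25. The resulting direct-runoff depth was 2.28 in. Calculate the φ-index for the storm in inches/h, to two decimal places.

φ ≈ 0.33 in/h

Only the 2 blocks with intensity above φ contribute runoff: 0.9, 0.9 in/h.
Σ(I−φ)·Δt = d  ⇒  (0.9+0.9 − 2φ)·2 = 2.28
φ = (1.800 − 2.28/2) / 2 = 0.33 in/h.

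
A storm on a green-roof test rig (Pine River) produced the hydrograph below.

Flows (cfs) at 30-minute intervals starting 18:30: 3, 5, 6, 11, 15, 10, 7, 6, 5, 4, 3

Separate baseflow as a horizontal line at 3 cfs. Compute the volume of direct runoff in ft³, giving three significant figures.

V ≈ 75600 ft³

Direct-runoff ordinates (Q − Q_b): 0.0, 2.0, 3.0, 8.0, 12.0, 7.0, 4.0, 3.0, 2.0, 1.0, 0.0 cfs.
ΣQ_DR = 42.00 cfs.
With Δt = 0.5 h = 1800 s, V = ΣQ_DR · Δt = 42.00 × 1800 = 75600 ft³.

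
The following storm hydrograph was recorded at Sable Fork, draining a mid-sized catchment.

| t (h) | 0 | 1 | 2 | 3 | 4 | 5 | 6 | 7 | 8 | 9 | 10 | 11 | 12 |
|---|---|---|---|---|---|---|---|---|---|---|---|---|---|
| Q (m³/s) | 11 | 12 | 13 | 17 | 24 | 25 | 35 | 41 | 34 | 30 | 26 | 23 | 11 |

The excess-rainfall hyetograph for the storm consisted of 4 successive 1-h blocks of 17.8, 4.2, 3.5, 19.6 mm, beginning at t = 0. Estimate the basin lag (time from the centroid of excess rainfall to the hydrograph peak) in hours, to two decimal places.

t_L ≈ 4.95 h

Centroid of excess rainfall: t_c = Σ P_i·t̄_i / ΣP_i = 2.0521 h (block centres at 0.5, 1.5, 2.5, 3.5 h).
Hydrograph peak occurs at t = 7 h, so basin lag t_L = 7 − 2.0521 = 4.95 h.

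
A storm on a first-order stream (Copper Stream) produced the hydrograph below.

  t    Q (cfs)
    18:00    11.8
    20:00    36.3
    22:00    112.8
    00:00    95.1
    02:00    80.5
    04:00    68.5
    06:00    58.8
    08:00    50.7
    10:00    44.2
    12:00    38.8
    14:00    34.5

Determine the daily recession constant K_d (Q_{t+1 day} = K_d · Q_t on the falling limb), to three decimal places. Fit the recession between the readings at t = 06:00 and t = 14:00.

Between t = 06:00 and t = 14:00 the flow falls from 58.8 to 34.5 cfs over 4×2 h = 8 h.
Per-interval ratio K = (34.5/58.8)^(1/4) = 0.8752; K_d = K^(24/2) = 0.202.

K_d ≈ 0.202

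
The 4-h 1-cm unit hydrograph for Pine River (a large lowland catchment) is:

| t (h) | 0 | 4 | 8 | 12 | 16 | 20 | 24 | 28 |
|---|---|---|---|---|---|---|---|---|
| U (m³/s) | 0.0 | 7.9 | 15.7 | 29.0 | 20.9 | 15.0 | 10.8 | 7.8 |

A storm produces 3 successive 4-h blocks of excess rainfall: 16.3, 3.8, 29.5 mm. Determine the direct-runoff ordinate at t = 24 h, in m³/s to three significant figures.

By discrete convolution, Q_j = Σ (P_i / 10 mm) · U_{j−i}.
At t = 24 h (j=6): Q = (16.3/10)·10.8 + (3.8/10)·15.0 + (29.5/10)·20.9 = 85.0 m³/s.

Q ≈ 85.0 m³/s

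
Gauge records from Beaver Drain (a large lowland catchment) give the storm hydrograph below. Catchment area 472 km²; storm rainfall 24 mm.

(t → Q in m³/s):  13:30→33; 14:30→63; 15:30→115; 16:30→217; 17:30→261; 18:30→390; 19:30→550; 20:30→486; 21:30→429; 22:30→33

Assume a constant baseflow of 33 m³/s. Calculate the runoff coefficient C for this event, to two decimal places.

ΣQ_DR = 2247 m³/s; V = ΣQ_DR·Δt = 8.089 × 10^6 m³.
Runoff depth d = V / A = 17.14 mm.
C = d / P = 17.14 / 24 = 0.71.

C ≈ 0.71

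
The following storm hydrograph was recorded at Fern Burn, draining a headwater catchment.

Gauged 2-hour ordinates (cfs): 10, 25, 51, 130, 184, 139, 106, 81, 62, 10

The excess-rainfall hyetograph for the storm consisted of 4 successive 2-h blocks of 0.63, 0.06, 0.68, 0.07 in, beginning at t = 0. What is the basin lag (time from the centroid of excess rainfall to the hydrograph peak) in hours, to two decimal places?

t_L ≈ 4.74 h

Centroid of excess rainfall: t_c = Σ P_i·t̄_i / ΣP_i = 3.2639 h (block centres at 1, 3, 5, 7 h).
Hydrograph peak occurs at t = 8 h, so basin lag t_L = 8 − 3.2639 = 4.74 h.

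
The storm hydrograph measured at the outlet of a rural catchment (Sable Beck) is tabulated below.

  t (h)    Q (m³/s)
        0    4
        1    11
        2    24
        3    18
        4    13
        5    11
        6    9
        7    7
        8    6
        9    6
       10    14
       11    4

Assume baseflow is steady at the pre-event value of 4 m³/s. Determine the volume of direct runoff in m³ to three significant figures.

V ≈ 2.84 × 10^5 m³

Direct-runoff ordinates (Q − Q_b): 0.0, 7.0, 20.0, 14.0, 9.0, 7.0, 5.0, 3.0, 2.0, 2.0, 10.0, 0.0 m³/s.
ΣQ_DR = 79.00 m³/s.
With Δt = 1 h = 3600 s, V = ΣQ_DR · Δt = 79.00 × 3600 = 2.84 × 10^5 m³.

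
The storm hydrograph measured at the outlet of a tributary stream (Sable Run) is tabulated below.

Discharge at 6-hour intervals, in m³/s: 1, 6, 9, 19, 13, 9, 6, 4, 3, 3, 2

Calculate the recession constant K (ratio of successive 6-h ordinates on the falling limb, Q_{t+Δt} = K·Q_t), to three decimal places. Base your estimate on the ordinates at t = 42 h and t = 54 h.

K ≈ 0.866

Using the recession-limb readings at t = 42 h and t = 54 h: Q falls from 4 to 3 m³/s over 2 intervals.
K = (Q₂/Q₁)^(1/2) = (3/4)^(1/2) = 0.866.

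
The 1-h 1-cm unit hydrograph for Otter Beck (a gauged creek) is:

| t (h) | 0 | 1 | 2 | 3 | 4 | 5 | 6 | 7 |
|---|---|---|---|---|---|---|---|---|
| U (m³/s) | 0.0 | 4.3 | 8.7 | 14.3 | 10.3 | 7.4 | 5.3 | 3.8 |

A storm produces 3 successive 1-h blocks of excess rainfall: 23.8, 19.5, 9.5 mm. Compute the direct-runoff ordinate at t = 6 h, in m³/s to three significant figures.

Q ≈ 36.8 m³/s

By discrete convolution, Q_j = Σ (P_i / 10 mm) · U_{j−i}.
At t = 6 h (j=6): Q = (23.8/10)·5.3 + (19.5/10)·7.4 + (9.5/10)·10.3 = 36.8 m³/s.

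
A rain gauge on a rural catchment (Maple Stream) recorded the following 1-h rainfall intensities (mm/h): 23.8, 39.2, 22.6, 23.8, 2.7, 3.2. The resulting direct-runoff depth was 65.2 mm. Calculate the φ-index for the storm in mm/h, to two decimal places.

φ ≈ 11.05 mm/h

Only the 4 blocks with intensity above φ contribute runoff: 23.8, 39.2, 22.6, 23.8 mm/h.
Σ(I−φ)·Δt = d  ⇒  (23.8+39.2+22.6+23.8 − 4φ)·1 = 65.2
φ = (109.4 − 65.2/1) / 4 = 11.05 mm/h.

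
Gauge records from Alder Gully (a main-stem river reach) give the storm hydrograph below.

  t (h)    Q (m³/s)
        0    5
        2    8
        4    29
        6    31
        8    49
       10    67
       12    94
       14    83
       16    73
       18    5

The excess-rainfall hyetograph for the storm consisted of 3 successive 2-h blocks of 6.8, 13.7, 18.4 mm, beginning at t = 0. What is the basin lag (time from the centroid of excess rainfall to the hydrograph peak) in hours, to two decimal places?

Centroid of excess rainfall: t_c = Σ P_i·t̄_i / ΣP_i = 3.5964 h (block centres at 1, 3, 5 h).
Hydrograph peak occurs at t = 12 h, so basin lag t_L = 12 − 3.5964 = 8.40 h.

t_L ≈ 8.40 h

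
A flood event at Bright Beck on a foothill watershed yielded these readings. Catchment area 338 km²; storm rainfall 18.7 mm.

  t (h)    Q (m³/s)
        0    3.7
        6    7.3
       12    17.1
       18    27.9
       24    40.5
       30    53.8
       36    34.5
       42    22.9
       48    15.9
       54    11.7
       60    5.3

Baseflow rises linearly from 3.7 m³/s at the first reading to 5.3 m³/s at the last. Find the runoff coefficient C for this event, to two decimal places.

ΣQ_DR = 191.1 m³/s; V = ΣQ_DR·Δt = 4.128 × 10^6 m³.
Runoff depth d = V / A = 12.21 mm.
C = d / P = 12.21 / 18.7 = 0.65.

C ≈ 0.65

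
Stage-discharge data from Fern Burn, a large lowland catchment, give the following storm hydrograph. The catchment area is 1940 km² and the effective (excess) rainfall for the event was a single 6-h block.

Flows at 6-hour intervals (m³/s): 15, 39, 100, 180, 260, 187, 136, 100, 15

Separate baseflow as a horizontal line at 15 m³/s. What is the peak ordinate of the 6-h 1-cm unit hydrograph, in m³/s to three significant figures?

U_p ≈ 245 m³/s

Direct runoff: 0.0, 24.0, 85.0, 165.0, 245.0, 172.0, 121.0, 85.0, 0.0 m³/s; ΣQ_DR = 897.0 m³/s, peak = 245.0 m³/s.
Runoff depth d = ΣQ_DR·Δt / A = 897.0 × 21600 / (1940 km²) = 9.987 mm.
The 1-cm UH is the DRH scaled by (10 mm)/d, so U_p = 245.0 × 10/9.987 = 245 m³/s.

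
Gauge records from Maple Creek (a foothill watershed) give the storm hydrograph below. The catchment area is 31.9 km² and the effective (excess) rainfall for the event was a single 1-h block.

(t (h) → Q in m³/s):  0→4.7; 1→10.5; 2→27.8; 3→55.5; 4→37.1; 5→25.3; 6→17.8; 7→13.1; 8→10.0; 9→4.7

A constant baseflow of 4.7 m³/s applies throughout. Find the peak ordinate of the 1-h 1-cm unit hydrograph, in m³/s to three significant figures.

Direct runoff: 0.0, 5.8, 23.1, 50.8, 32.4, 20.6, 13.1, 8.4, 5.3, 0.0 m³/s; ΣQ_DR = 159.5 m³/s, peak = 50.8 m³/s.
Runoff depth d = ΣQ_DR·Δt / A = 159.5 × 3600 / (31.9 km²) = 18.00 mm.
The 1-cm UH is the DRH scaled by (10 mm)/d, so U_p = 50.8 × 10/18.00 = 28.2 m³/s.

U_p ≈ 28.2 m³/s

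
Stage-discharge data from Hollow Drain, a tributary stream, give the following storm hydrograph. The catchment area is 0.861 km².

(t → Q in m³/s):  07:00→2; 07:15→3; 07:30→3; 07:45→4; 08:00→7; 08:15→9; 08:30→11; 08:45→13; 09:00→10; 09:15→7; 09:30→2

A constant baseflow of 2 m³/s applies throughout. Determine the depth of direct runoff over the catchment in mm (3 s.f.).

Direct runoff: 0.0, 1.0, 1.0, 2.0, 5.0, 7.0, 9.0, 11.0, 8.0, 5.0, 0.0 m³/s; ΣQ_DR = 49.00 m³/s.
V = ΣQ_DR · Δt = 49.00 × 900 s = 44100 m³.
Over A = 0.861 km², depth = V / A = 51.2 mm.

d ≈ 51.2 mm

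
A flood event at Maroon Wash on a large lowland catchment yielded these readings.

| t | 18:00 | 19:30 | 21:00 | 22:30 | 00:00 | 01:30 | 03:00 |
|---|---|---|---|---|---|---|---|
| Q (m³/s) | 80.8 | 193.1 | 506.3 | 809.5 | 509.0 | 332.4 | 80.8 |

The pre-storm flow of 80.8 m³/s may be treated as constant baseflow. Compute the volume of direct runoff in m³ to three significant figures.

V ≈ 1.05 × 10^7 m³

Direct-runoff ordinates (Q − Q_b): 0.0, 112.3, 425.5, 728.7, 428.2, 251.6, 0.0 m³/s.
ΣQ_DR = 1946 m³/s.
With Δt = 1.5 h = 5400 s, V = ΣQ_DR · Δt = 1946 × 5400 = 1.05 × 10^7 m³.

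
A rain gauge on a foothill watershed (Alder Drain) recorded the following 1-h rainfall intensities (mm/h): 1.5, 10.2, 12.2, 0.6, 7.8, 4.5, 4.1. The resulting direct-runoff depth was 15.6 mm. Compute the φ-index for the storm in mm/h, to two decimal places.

Only the 3 blocks with intensity above φ contribute runoff: 10.2, 12.2, 7.8 mm/h.
Σ(I−φ)·Δt = d  ⇒  (10.2+12.2+7.8 − 3φ)·1 = 15.6
φ = (30.20 − 15.6/1) / 3 = 4.87 mm/h.

φ ≈ 4.87 mm/h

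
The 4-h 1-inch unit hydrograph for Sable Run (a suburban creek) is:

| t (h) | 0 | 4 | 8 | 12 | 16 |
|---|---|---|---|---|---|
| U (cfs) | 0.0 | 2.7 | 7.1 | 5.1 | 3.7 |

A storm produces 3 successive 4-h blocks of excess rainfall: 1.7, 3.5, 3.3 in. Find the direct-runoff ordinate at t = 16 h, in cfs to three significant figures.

By discrete convolution, Q_j = Σ (P_i / 1 in) · U_{j−i}.
At t = 16 h (j=4): Q = (1.7/1)·3.7 + (3.5/1)·5.1 + (3.3/1)·7.1 = 47.6 cfs.

Q ≈ 47.6 cfs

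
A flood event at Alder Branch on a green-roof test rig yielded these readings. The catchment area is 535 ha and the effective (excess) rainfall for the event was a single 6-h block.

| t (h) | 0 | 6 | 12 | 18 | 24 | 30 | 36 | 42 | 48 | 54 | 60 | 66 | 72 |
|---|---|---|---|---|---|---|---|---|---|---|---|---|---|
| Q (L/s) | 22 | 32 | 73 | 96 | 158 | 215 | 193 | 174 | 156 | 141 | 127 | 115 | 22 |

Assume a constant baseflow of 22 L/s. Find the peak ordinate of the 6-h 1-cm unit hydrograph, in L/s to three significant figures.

U_p ≈ 386 L/s

Direct runoff: 0.0, 10.0, 51.0, 74.0, 136.0, 193.0, 171.0, 152.0, 134.0, 119.0, 105.0, 93.0, 0.0 L/s; ΣQ_DR = 1238 L/s, peak = 193.0 L/s.
Runoff depth d = ΣQ_DR·Δt / A = 1238 × 21600 / (535 ha) = 4.998 mm.
The 1-cm UH is the DRH scaled by (10 mm)/d, so U_p = 193.0 × 10/4.998 = 386 L/s.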